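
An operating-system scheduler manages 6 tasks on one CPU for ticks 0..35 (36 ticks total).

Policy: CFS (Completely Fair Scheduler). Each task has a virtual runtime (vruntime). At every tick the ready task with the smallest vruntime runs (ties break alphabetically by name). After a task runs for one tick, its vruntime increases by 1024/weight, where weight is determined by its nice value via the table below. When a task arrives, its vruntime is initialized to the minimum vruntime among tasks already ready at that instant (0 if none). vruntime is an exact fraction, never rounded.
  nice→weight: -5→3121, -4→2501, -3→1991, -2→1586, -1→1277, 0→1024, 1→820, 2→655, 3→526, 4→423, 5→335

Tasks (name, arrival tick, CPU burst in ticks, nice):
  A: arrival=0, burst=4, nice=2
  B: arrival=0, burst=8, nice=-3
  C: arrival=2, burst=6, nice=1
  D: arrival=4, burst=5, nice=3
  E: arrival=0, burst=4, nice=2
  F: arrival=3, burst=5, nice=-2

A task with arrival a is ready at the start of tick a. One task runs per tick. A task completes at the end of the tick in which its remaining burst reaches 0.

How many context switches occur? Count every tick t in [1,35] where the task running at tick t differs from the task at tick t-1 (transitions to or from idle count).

context switches = 32

t=0: vr[A=0 B=0 E=0] → run A
t=1: vr[A=1024/655 B=0 E=0] → run B
t=2: vr[A=1024/655 B=1024/1991 C=0 E=0] → run C
t=3: vr[A=1024/655 B=1024/1991 C=256/205 E=0 F=0] → run E
t=4: vr[A=1024/655 B=1024/1991 C=256/205 D=0 E=1024/655 F=0] → run D
t=5: vr[A=1024/655 B=1024/1991 C=256/205 D=512/263 E=1024/655 F=0] → run F
t=6: vr[A=1024/655 B=1024/1991 C=256/205 D=512/263 E=1024/655 F=512/793] → run B
t=7: vr[A=1024/655 B=2048/1991 C=256/205 D=512/263 E=1024/655 F=512/793] → run F
t=8: vr[A=1024/655 B=2048/1991 C=256/205 D=512/263 E=1024/655 F=1024/793] → run B
t=9: vr[A=1024/655 B=3072/1991 C=256/205 D=512/263 E=1024/655 F=1024/793] → run C
t=10: vr[A=1024/655 B=3072/1991 C=512/205 D=512/263 E=1024/655 F=1024/793] → run F
t=11: vr[A=1024/655 B=3072/1991 C=512/205 D=512/263 E=1024/655 F=1536/793] → run B
t=12: vr[A=1024/655 B=4096/1991 C=512/205 D=512/263 E=1024/655 F=1536/793] → run A
t=13: vr[A=2048/655 B=4096/1991 C=512/205 D=512/263 E=1024/655 F=1536/793] → run E
t=14: vr[A=2048/655 B=4096/1991 C=512/205 D=512/263 E=2048/655 F=1536/793] → run F
t=15: vr[A=2048/655 B=4096/1991 C=512/205 D=512/263 E=2048/655 F=2048/793] → run D
t=16: vr[A=2048/655 B=4096/1991 C=512/205 D=1024/263 E=2048/655 F=2048/793] → run B
t=17: vr[A=2048/655 B=5120/1991 C=512/205 D=1024/263 E=2048/655 F=2048/793] → run C
t=18: vr[A=2048/655 B=5120/1991 C=768/205 D=1024/263 E=2048/655 F=2048/793] → run B
t=19: vr[A=2048/655 B=6144/1991 C=768/205 D=1024/263 E=2048/655 F=2048/793] → run F
t=20: vr[A=2048/655 B=6144/1991 C=768/205 D=1024/263 E=2048/655] → run B
t=21: vr[A=2048/655 B=7168/1991 C=768/205 D=1024/263 E=2048/655] → run A
t=22: vr[A=3072/655 B=7168/1991 C=768/205 D=1024/263 E=2048/655] → run E
t=23: vr[A=3072/655 B=7168/1991 C=768/205 D=1024/263 E=3072/655] → run B
t=24: vr[A=3072/655 C=768/205 D=1024/263 E=3072/655] → run C
t=25: vr[A=3072/655 C=1024/205 D=1024/263 E=3072/655] → run D
t=26: vr[A=3072/655 C=1024/205 D=1536/263 E=3072/655] → run A
t=27: vr[C=1024/205 D=1536/263 E=3072/655] → run E
t=28: vr[C=1024/205 D=1536/263] → run C
t=29: vr[C=256/41 D=1536/263] → run D
t=30: vr[C=256/41 D=2048/263] → run C
t=31: vr[D=2048/263] → run D
t=32: (idle)
t=33: (idle)
t=34: (idle)
t=35: (idle)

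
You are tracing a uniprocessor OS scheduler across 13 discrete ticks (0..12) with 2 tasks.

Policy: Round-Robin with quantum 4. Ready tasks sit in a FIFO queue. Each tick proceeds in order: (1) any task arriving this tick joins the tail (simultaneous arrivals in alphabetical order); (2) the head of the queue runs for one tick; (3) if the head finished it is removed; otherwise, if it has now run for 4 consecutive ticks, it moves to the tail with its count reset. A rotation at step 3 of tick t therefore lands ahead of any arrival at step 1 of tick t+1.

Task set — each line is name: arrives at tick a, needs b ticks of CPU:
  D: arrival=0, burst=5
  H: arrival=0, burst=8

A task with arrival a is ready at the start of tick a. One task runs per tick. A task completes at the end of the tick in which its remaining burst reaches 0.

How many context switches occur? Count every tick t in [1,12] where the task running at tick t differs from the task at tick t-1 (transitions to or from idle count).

context switches = 3

t=0: queue=[D,H] q_used=0 → run D
t=1: queue=[D,H] q_used=1 → run D
t=2: queue=[D,H] q_used=2 → run D
t=3: queue=[D,H] q_used=3 → run D
t=4: queue=[H,D] q_used=0 → run H
t=5: queue=[H,D] q_used=1 → run H
t=6: queue=[H,D] q_used=2 → run H
t=7: queue=[H,D] q_used=3 → run H
t=8: queue=[D,H] q_used=0 → run D
t=9: queue=[H] q_used=0 → run H
t=10: queue=[H] q_used=1 → run H
t=11: queue=[H] q_used=2 → run H
t=12: queue=[H] q_used=3 → run H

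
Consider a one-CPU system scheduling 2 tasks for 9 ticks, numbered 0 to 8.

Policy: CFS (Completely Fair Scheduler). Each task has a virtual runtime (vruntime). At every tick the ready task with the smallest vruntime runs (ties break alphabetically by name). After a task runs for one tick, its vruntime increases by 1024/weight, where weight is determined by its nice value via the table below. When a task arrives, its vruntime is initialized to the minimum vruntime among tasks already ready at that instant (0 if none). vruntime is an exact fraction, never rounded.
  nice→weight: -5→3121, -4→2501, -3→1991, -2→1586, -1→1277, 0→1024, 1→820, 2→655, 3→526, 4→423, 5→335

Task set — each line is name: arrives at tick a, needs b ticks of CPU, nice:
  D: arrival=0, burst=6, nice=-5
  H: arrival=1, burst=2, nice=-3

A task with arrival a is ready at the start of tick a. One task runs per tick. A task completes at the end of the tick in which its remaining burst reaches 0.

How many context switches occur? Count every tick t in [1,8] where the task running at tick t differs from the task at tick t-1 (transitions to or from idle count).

context switches = 5

t=0: vr[D=0] → run D
t=1: vr[D=1024/3121 H=1024/3121] → run D
t=2: vr[D=2048/3121 H=1024/3121] → run H
t=3: vr[D=2048/3121 H=5234688/6213911] → run D
t=4: vr[D=3072/3121 H=5234688/6213911] → run H
t=5: vr[D=3072/3121] → run D
t=6: vr[D=4096/3121] → run D
t=7: vr[D=5120/3121] → run D
t=8: (idle)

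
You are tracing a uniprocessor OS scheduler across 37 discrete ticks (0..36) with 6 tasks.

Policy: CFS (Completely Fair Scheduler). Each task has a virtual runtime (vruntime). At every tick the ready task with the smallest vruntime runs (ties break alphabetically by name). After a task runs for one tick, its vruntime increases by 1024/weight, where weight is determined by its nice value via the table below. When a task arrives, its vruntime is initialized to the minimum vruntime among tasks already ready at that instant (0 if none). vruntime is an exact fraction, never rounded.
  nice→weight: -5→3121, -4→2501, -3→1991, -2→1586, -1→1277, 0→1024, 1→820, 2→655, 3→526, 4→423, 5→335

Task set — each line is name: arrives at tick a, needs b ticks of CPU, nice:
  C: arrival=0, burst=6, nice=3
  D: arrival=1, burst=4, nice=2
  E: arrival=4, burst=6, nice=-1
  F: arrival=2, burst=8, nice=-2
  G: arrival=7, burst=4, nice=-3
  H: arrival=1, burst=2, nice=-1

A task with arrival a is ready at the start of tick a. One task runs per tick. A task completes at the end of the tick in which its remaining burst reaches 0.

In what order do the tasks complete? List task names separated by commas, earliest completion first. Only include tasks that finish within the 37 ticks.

completion order = H, G, E, F, D, C

t=0: vr[C=0] → run C
t=1: vr[C=512/263 D=512/263 H=512/263] → run C
t=2: vr[C=1024/263 D=512/263 F=512/263 H=512/263] → run D
t=3: vr[C=1024/263 D=604672/172265 F=512/263 H=512/263] → run F
t=4: vr[C=1024/263 D=604672/172265 E=512/263 F=540672/208559 H=512/263] → run E
t=5: vr[C=1024/263 D=604672/172265 E=923136/335851 F=540672/208559 H=512/263] → run H
t=6: vr[C=1024/263 D=604672/172265 E=923136/335851 F=540672/208559 H=923136/335851] → run F
t=7: vr[C=1024/263 D=604672/172265 E=923136/335851 F=675328/208559 G=923136/335851 H=923136/335851] → run E
t=8: vr[C=1024/263 D=604672/172265 E=1192448/335851 F=675328/208559 G=923136/335851 H=923136/335851] → run G
t=9: vr[C=1024/263 D=604672/172265 E=1192448/335851 F=675328/208559 G=2181875200/668679341 H=923136/335851] → run H
t=10: vr[C=1024/263 D=604672/172265 E=1192448/335851 F=675328/208559 G=2181875200/668679341] → run F
t=11: vr[C=1024/263 D=604672/172265 E=1192448/335851 F=809984/208559 G=2181875200/668679341] → run G
t=12: vr[C=1024/263 D=604672/172265 E=1192448/335851 F=809984/208559 G=2525786624/668679341] → run D
t=13: vr[C=1024/263 D=873984/172265 E=1192448/335851 F=809984/208559 G=2525786624/668679341] → run E
t=14: vr[C=1024/263 D=873984/172265 E=1461760/335851 F=809984/208559 G=2525786624/668679341] → run G
t=15: vr[C=1024/263 D=873984/172265 E=1461760/335851 F=809984/208559 G=2869698048/668679341] → run F
t=16: vr[C=1024/263 D=873984/172265 E=1461760/335851 F=944640/208559 G=2869698048/668679341] → run C
t=17: vr[C=1536/263 D=873984/172265 E=1461760/335851 F=944640/208559 G=2869698048/668679341] → run G
t=18: vr[C=1536/263 D=873984/172265 E=1461760/335851 F=944640/208559] → run E
t=19: vr[C=1536/263 D=873984/172265 E=1731072/335851 F=944640/208559] → run F
t=20: vr[C=1536/263 D=873984/172265 E=1731072/335851 F=1079296/208559] → run D
t=21: vr[C=1536/263 D=1143296/172265 E=1731072/335851 F=1079296/208559] → run E
t=22: vr[C=1536/263 D=1143296/172265 E=2000384/335851 F=1079296/208559] → run F
t=23: vr[C=1536/263 D=1143296/172265 E=2000384/335851 F=1213952/208559] → run F
t=24: vr[C=1536/263 D=1143296/172265 E=2000384/335851 F=1348608/208559] → run C
t=25: vr[C=2048/263 D=1143296/172265 E=2000384/335851 F=1348608/208559] → run E
t=26: vr[C=2048/263 D=1143296/172265 F=1348608/208559] → run F
t=27: vr[C=2048/263 D=1143296/172265] → run D
t=28: vr[C=2048/263] → run C
t=29: vr[C=2560/263] → run C
t=30: (idle)
t=31: (idle)
t=32: (idle)
t=33: (idle)
t=34: (idle)
t=35: (idle)
t=36: (idle)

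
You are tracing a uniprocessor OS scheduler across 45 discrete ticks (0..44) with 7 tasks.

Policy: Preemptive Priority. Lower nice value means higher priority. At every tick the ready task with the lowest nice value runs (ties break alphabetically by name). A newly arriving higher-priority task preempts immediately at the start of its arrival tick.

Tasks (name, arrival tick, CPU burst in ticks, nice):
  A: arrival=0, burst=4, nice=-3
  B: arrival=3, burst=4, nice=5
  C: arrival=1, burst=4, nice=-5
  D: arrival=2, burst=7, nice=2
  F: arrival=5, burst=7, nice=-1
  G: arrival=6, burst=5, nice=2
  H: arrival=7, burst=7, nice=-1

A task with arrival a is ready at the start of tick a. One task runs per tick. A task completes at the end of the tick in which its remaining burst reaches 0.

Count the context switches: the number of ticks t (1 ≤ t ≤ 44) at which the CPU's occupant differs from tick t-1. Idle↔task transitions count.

t=0: ready={A} → run A
t=1: ready={A,C} → run C
t=2: ready={A,C,D} → run C
t=3: ready={A,B,C,D} → run C
t=4: ready={A,B,C,D} → run C
t=5: ready={A,B,D,F} → run A
t=6: ready={A,B,D,F,G} → run A
t=7: ready={A,B,D,F,G,H} → run A
t=8: ready={B,D,F,G,H} → run F
t=9: ready={B,D,F,G,H} → run F
t=10: ready={B,D,F,G,H} → run F
t=11: ready={B,D,F,G,H} → run F
t=12: ready={B,D,F,G,H} → run F
t=13: ready={B,D,F,G,H} → run F
t=14: ready={B,D,F,G,H} → run F
t=15: ready={B,D,G,H} → run H
t=16: ready={B,D,G,H} → run H
t=17: ready={B,D,G,H} → run H
t=18: ready={B,D,G,H} → run H
t=19: ready={B,D,G,H} → run H
t=20: ready={B,D,G,H} → run H
t=21: ready={B,D,G,H} → run H
t=22: ready={B,D,G} → run D
t=23: ready={B,D,G} → run D
t=24: ready={B,D,G} → run D
t=25: ready={B,D,G} → run D
t=26: ready={B,D,G} → run D
t=27: ready={B,D,G} → run D
t=28: ready={B,D,G} → run D
t=29: ready={B,G} → run G
t=30: ready={B,G} → run G
t=31: ready={B,G} → run G
t=32: ready={B,G} → run G
t=33: ready={B,G} → run G
t=34: ready={B} → run B
t=35: ready={B} → run B
t=36: ready={B} → run B
t=37: ready={B} → run B
t=38: (idle)
t=39: (idle)
t=40: (idle)
t=41: (idle)
t=42: (idle)
t=43: (idle)
t=44: (idle)

context switches = 8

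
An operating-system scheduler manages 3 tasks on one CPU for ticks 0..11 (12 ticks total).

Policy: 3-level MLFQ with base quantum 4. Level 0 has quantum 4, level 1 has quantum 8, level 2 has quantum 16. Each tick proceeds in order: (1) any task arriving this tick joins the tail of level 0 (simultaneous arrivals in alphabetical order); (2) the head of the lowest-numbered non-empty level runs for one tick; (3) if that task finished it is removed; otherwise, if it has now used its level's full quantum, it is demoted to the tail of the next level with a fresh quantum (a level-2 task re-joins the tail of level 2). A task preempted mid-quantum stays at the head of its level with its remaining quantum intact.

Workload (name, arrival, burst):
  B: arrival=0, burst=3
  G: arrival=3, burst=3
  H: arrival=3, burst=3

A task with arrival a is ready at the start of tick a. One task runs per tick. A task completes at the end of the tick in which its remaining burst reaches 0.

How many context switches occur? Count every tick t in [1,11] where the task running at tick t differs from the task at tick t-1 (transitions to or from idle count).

context switches = 3

t=0: L0/L1/L2 = B/-/- → run B
t=1: L0/L1/L2 = B/-/- → run B
t=2: L0/L1/L2 = B/-/- → run B
t=3: L0/L1/L2 = GH/-/- → run G
t=4: L0/L1/L2 = GH/-/- → run G
t=5: L0/L1/L2 = GH/-/- → run G
t=6: L0/L1/L2 = H/-/- → run H
t=7: L0/L1/L2 = H/-/- → run H
t=8: L0/L1/L2 = H/-/- → run H
t=9: (idle)
t=10: (idle)
t=11: (idle)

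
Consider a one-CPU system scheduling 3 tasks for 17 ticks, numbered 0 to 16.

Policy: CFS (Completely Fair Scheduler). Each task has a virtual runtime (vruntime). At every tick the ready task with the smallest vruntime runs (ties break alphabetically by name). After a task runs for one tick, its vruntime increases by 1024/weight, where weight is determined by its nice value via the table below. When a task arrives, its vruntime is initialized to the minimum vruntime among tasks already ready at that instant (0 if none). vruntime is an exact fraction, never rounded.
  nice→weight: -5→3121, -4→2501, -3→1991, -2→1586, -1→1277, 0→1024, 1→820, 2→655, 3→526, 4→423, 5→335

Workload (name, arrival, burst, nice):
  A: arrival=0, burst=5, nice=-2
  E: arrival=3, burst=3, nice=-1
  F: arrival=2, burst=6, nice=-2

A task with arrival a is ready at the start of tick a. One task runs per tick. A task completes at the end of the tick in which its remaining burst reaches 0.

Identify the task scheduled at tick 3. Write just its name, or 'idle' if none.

running at tick 3 = E

t=0: vr[A=0] → run A
t=1: vr[A=512/793] → run A
t=2: vr[A=1024/793 F=1024/793] → run A
t=3: vr[A=1536/793 E=1024/793 F=1024/793] → run E
t=4: vr[A=1536/793 E=2119680/1012661 F=1024/793] → run F
t=5: vr[A=1536/793 E=2119680/1012661 F=1536/793] → run A
t=6: vr[A=2048/793 E=2119680/1012661 F=1536/793] → run F
t=7: vr[A=2048/793 E=2119680/1012661 F=2048/793] → run E
t=8: vr[A=2048/793 E=2931712/1012661 F=2048/793] → run A
t=9: vr[E=2931712/1012661 F=2048/793] → run F
t=10: vr[E=2931712/1012661 F=2560/793] → run E
t=11: vr[F=2560/793] → run F
t=12: vr[F=3072/793] → run F
t=13: vr[F=3584/793] → run F
t=14: (idle)
t=15: (idle)
t=16: (idle)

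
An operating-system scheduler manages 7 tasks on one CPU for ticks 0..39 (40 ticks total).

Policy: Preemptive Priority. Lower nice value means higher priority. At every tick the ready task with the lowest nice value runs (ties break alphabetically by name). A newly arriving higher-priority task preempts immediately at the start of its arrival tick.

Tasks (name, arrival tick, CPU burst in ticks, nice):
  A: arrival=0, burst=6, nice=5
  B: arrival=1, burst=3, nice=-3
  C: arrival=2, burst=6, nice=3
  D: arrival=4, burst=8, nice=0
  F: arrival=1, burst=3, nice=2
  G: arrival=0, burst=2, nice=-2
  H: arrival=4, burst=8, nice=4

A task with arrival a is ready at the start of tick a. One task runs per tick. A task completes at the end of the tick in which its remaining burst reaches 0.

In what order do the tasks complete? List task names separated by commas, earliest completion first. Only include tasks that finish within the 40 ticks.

t=0: ready={A,G} → run G
t=1: ready={A,B,F,G} → run B
t=2: ready={A,B,C,F,G} → run B
t=3: ready={A,B,C,F,G} → run B
t=4: ready={A,C,D,F,G,H} → run G
t=5: ready={A,C,D,F,H} → run D
t=6: ready={A,C,D,F,H} → run D
t=7: ready={A,C,D,F,H} → run D
t=8: ready={A,C,D,F,H} → run D
t=9: ready={A,C,D,F,H} → run D
t=10: ready={A,C,D,F,H} → run D
t=11: ready={A,C,D,F,H} → run D
t=12: ready={A,C,D,F,H} → run D
t=13: ready={A,C,F,H} → run F
t=14: ready={A,C,F,H} → run F
t=15: ready={A,C,F,H} → run F
t=16: ready={A,C,H} → run C
t=17: ready={A,C,H} → run C
t=18: ready={A,C,H} → run C
t=19: ready={A,C,H} → run C
t=20: ready={A,C,H} → run C
t=21: ready={A,C,H} → run C
t=22: ready={A,H} → run H
t=23: ready={A,H} → run H
t=24: ready={A,H} → run H
t=25: ready={A,H} → run H
t=26: ready={A,H} → run H
t=27: ready={A,H} → run H
t=28: ready={A,H} → run H
t=29: ready={A,H} → run H
t=30: ready={A} → run A
t=31: ready={A} → run A
t=32: ready={A} → run A
t=33: ready={A} → run A
t=34: ready={A} → run A
t=35: ready={A} → run A
t=36: (idle)
t=37: (idle)
t=38: (idle)
t=39: (idle)

completion order = B, G, D, F, C, H, A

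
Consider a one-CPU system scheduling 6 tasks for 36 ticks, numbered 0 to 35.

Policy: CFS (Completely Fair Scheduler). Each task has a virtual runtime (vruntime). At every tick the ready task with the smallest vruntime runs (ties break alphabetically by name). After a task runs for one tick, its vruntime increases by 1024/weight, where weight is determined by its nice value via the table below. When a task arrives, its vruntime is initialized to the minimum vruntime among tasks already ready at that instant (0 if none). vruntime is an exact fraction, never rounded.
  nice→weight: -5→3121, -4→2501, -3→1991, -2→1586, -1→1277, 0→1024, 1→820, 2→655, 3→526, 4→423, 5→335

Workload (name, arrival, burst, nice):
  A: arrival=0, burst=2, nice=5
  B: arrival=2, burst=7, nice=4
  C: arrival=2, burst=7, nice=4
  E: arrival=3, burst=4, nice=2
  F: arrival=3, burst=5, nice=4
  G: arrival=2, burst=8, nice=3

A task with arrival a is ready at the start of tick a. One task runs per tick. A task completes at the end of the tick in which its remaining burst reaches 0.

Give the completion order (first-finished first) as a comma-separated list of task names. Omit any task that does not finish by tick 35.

t=0: vr[A=0] → run A
t=1: vr[A=1024/335] → run A
t=2: vr[B=0 C=0 G=0] → run B
t=3: vr[B=1024/423 C=0 E=0 F=0 G=0] → run C
t=4: vr[B=1024/423 C=1024/423 E=0 F=0 G=0] → run E
t=5: vr[B=1024/423 C=1024/423 E=1024/655 F=0 G=0] → run F
t=6: vr[B=1024/423 C=1024/423 E=1024/655 F=1024/423 G=0] → run G
t=7: vr[B=1024/423 C=1024/423 E=1024/655 F=1024/423 G=512/263] → run E
t=8: vr[B=1024/423 C=1024/423 E=2048/655 F=1024/423 G=512/263] → run G
t=9: vr[B=1024/423 C=1024/423 E=2048/655 F=1024/423 G=1024/263] → run B
t=10: vr[B=2048/423 C=1024/423 E=2048/655 F=1024/423 G=1024/263] → run C
t=11: vr[B=2048/423 C=2048/423 E=2048/655 F=1024/423 G=1024/263] → run F
t=12: vr[B=2048/423 C=2048/423 E=2048/655 F=2048/423 G=1024/263] → run E
t=13: vr[B=2048/423 C=2048/423 E=3072/655 F=2048/423 G=1024/263] → run G
t=14: vr[B=2048/423 C=2048/423 E=3072/655 F=2048/423 G=1536/263] → run E
t=15: vr[B=2048/423 C=2048/423 F=2048/423 G=1536/263] → run B
t=16: vr[B=1024/141 C=2048/423 F=2048/423 G=1536/263] → run C
t=17: vr[B=1024/141 C=1024/141 F=2048/423 G=1536/263] → run F
t=18: vr[B=1024/141 C=1024/141 F=1024/141 G=1536/263] → run G
t=19: vr[B=1024/141 C=1024/141 F=1024/141 G=2048/263] → run B
t=20: vr[B=4096/423 C=1024/141 F=1024/141 G=2048/263] → run C
t=21: vr[B=4096/423 C=4096/423 F=1024/141 G=2048/263] → run F
t=22: vr[B=4096/423 C=4096/423 F=4096/423 G=2048/263] → run G
t=23: vr[B=4096/423 C=4096/423 F=4096/423 G=2560/263] → run B
t=24: vr[B=5120/423 C=4096/423 F=4096/423 G=2560/263] → run C
t=25: vr[B=5120/423 C=5120/423 F=4096/423 G=2560/263] → run F
t=26: vr[B=5120/423 C=5120/423 G=2560/263] → run G
t=27: vr[B=5120/423 C=5120/423 G=3072/263] → run G
t=28: vr[B=5120/423 C=5120/423 G=3584/263] → run B
t=29: vr[B=2048/141 C=5120/423 G=3584/263] → run C
t=30: vr[B=2048/141 C=2048/141 G=3584/263] → run G
t=31: vr[B=2048/141 C=2048/141] → run B
t=32: vr[C=2048/141] → run C
t=33: (idle)
t=34: (idle)
t=35: (idle)

completion order = A, E, F, G, B, C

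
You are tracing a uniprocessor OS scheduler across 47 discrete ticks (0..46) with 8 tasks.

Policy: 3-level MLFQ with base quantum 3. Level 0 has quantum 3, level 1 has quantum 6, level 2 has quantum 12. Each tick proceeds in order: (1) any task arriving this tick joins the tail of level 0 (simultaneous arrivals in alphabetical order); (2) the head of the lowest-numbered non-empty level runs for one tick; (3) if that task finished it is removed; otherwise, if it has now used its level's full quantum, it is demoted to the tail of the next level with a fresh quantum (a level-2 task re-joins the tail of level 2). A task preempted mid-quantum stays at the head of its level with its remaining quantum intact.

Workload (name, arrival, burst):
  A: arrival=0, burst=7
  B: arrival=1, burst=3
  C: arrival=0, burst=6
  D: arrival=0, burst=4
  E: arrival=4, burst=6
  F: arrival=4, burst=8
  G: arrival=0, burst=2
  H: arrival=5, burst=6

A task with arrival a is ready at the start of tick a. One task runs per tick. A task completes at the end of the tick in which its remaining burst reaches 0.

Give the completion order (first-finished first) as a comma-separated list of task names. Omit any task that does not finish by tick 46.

t=0: L0/L1/L2 = ACDG/-/- → run A
t=1: L0/L1/L2 = ACDGB/-/- → run A
t=2: L0/L1/L2 = ACDGB/-/- → run A
t=3: L0/L1/L2 = CDGB/A/- → run C
t=4: L0/L1/L2 = CDGBEF/A/- → run C
t=5: L0/L1/L2 = CDGBEFH/A/- → run C
t=6: L0/L1/L2 = DGBEFH/AC/- → run D
t=7: L0/L1/L2 = DGBEFH/AC/- → run D
t=8: L0/L1/L2 = DGBEFH/AC/- → run D
t=9: L0/L1/L2 = GBEFH/ACD/- → run G
t=10: L0/L1/L2 = GBEFH/ACD/- → run G
t=11: L0/L1/L2 = BEFH/ACD/- → run B
t=12: L0/L1/L2 = BEFH/ACD/- → run B
t=13: L0/L1/L2 = BEFH/ACD/- → run B
t=14: L0/L1/L2 = EFH/ACD/- → run E
t=15: L0/L1/L2 = EFH/ACD/- → run E
t=16: L0/L1/L2 = EFH/ACD/- → run E
t=17: L0/L1/L2 = FH/ACDE/- → run F
t=18: L0/L1/L2 = FH/ACDE/- → run F
t=19: L0/L1/L2 = FH/ACDE/- → run F
t=20: L0/L1/L2 = H/ACDEF/- → run H
t=21: L0/L1/L2 = H/ACDEF/- → run H
t=22: L0/L1/L2 = H/ACDEF/- → run H
t=23: L0/L1/L2 = -/ACDEFH/- → run A
t=24: L0/L1/L2 = -/ACDEFH/- → run A
t=25: L0/L1/L2 = -/ACDEFH/- → run A
t=26: L0/L1/L2 = -/ACDEFH/- → run A
t=27: L0/L1/L2 = -/CDEFH/- → run C
t=28: L0/L1/L2 = -/CDEFH/- → run C
t=29: L0/L1/L2 = -/CDEFH/- → run C
t=30: L0/L1/L2 = -/DEFH/- → run D
t=31: L0/L1/L2 = -/EFH/- → run E
t=32: L0/L1/L2 = -/EFH/- → run E
t=33: L0/L1/L2 = -/EFH/- → run E
t=34: L0/L1/L2 = -/FH/- → run F
t=35: L0/L1/L2 = -/FH/- → run F
t=36: L0/L1/L2 = -/FH/- → run F
t=37: L0/L1/L2 = -/FH/- → run F
t=38: L0/L1/L2 = -/FH/- → run F
t=39: L0/L1/L2 = -/H/- → run H
t=40: L0/L1/L2 = -/H/- → run H
t=41: L0/L1/L2 = -/H/- → run H
t=42: (idle)
t=43: (idle)
t=44: (idle)
t=45: (idle)
t=46: (idle)

completion order = G, B, A, C, D, E, F, H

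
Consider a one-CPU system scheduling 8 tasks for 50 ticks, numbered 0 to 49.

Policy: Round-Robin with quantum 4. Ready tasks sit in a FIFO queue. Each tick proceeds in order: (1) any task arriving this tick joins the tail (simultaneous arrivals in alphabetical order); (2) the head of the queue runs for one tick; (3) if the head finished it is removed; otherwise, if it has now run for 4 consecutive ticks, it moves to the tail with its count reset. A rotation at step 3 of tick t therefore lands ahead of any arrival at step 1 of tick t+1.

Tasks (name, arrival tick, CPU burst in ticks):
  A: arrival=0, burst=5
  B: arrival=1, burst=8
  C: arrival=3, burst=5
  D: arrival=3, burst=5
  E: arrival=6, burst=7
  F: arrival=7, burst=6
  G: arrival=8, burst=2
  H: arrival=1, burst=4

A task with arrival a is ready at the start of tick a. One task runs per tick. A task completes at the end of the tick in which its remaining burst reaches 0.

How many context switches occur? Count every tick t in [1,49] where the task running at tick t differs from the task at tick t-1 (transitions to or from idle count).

context switches = 14

t=0: queue=[A] q_used=0 → run A
t=1: queue=[A,B,H] q_used=1 → run A
t=2: queue=[A,B,H] q_used=2 → run A
t=3: queue=[A,B,H,C,D] q_used=3 → run A
t=4: queue=[B,H,C,D,A] q_used=0 → run B
t=5: queue=[B,H,C,D,A] q_used=1 → run B
t=6: queue=[B,H,C,D,A,E] q_used=2 → run B
t=7: queue=[B,H,C,D,A,E,F] q_used=3 → run B
t=8: queue=[H,C,D,A,E,F,B,G] q_used=0 → run H
t=9: queue=[H,C,D,A,E,F,B,G] q_used=1 → run H
t=10: queue=[H,C,D,A,E,F,B,G] q_used=2 → run H
t=11: queue=[H,C,D,A,E,F,B,G] q_used=3 → run H
t=12: queue=[C,D,A,E,F,B,G] q_used=0 → run C
t=13: queue=[C,D,A,E,F,B,G] q_used=1 → run C
t=14: queue=[C,D,A,E,F,B,G] q_used=2 → run C
t=15: queue=[C,D,A,E,F,B,G] q_used=3 → run C
t=16: queue=[D,A,E,F,B,G,C] q_used=0 → run D
t=17: queue=[D,A,E,F,B,G,C] q_used=1 → run D
t=18: queue=[D,A,E,F,B,G,C] q_used=2 → run D
t=19: queue=[D,A,E,F,B,G,C] q_used=3 → run D
t=20: queue=[A,E,F,B,G,C,D] q_used=0 → run A
t=21: queue=[E,F,B,G,C,D] q_used=0 → run E
t=22: queue=[E,F,B,G,C,D] q_used=1 → run E
t=23: queue=[E,F,B,G,C,D] q_used=2 → run E
t=24: queue=[E,F,B,G,C,D] q_used=3 → run E
t=25: queue=[F,B,G,C,D,E] q_used=0 → run F
t=26: queue=[F,B,G,C,D,E] q_used=1 → run F
t=27: queue=[F,B,G,C,D,E] q_used=2 → run F
t=28: queue=[F,B,G,C,D,E] q_used=3 → run F
t=29: queue=[B,G,C,D,E,F] q_used=0 → run B
t=30: queue=[B,G,C,D,E,F] q_used=1 → run B
t=31: queue=[B,G,C,D,E,F] q_used=2 → run B
t=32: queue=[B,G,C,D,E,F] q_used=3 → run B
t=33: queue=[G,C,D,E,F] q_used=0 → run G
t=34: queue=[G,C,D,E,F] q_used=1 → run G
t=35: queue=[C,D,E,F] q_used=0 → run C
t=36: queue=[D,E,F] q_used=0 → run D
t=37: queue=[E,F] q_used=0 → run E
t=38: queue=[E,F] q_used=1 → run E
t=39: queue=[E,F] q_used=2 → run E
t=40: queue=[F] q_used=0 → run F
t=41: queue=[F] q_used=1 → run F
t=42: (idle)
t=43: (idle)
t=44: (idle)
t=45: (idle)
t=46: (idle)
t=47: (idle)
t=48: (idle)
t=49: (idle)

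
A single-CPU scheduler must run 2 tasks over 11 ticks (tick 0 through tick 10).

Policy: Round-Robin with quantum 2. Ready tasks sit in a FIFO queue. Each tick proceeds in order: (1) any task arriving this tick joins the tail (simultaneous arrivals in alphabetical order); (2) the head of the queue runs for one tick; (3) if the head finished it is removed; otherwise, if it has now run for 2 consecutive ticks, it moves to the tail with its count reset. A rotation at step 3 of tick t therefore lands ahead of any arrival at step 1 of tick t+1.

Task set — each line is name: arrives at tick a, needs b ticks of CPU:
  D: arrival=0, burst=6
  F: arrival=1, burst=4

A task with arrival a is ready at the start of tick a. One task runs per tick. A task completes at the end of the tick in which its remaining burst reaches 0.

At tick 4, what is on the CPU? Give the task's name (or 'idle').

running at tick 4 = D

t=0: queue=[D] q_used=0 → run D
t=1: queue=[D,F] q_used=1 → run D
t=2: queue=[F,D] q_used=0 → run F
t=3: queue=[F,D] q_used=1 → run F
t=4: queue=[D,F] q_used=0 → run D
t=5: queue=[D,F] q_used=1 → run D
t=6: queue=[F,D] q_used=0 → run F
t=7: queue=[F,D] q_used=1 → run F
t=8: queue=[D] q_used=0 → run D
t=9: queue=[D] q_used=1 → run D
t=10: (idle)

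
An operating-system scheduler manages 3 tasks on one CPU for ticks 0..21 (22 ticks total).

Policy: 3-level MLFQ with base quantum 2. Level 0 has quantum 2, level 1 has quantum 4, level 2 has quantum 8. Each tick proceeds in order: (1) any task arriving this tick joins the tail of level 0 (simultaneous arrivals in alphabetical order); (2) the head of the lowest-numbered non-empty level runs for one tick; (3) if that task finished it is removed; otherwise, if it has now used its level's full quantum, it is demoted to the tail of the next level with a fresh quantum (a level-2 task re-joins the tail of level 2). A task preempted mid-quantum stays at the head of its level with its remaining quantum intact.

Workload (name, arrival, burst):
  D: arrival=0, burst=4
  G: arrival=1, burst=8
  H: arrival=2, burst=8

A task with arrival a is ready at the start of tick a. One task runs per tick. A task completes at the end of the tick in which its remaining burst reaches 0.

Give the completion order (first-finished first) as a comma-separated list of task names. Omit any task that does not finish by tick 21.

completion order = D, G, H

t=0: L0/L1/L2 = D/-/- → run D
t=1: L0/L1/L2 = DG/-/- → run D
t=2: L0/L1/L2 = GH/D/- → run G
t=3: L0/L1/L2 = GH/D/- → run G
t=4: L0/L1/L2 = H/DG/- → run H
t=5: L0/L1/L2 = H/DG/- → run H
t=6: L0/L1/L2 = -/DGH/- → run D
t=7: L0/L1/L2 = -/DGH/- → run D
t=8: L0/L1/L2 = -/GH/- → run G
t=9: L0/L1/L2 = -/GH/- → run G
t=10: L0/L1/L2 = -/GH/- → run G
t=11: L0/L1/L2 = -/GH/- → run G
t=12: L0/L1/L2 = -/H/G → run H
t=13: L0/L1/L2 = -/H/G → run H
t=14: L0/L1/L2 = -/H/G → run H
t=15: L0/L1/L2 = -/H/G → run H
t=16: L0/L1/L2 = -/-/GH → run G
t=17: L0/L1/L2 = -/-/GH → run G
t=18: L0/L1/L2 = -/-/H → run H
t=19: L0/L1/L2 = -/-/H → run H
t=20: (idle)
t=21: (idle)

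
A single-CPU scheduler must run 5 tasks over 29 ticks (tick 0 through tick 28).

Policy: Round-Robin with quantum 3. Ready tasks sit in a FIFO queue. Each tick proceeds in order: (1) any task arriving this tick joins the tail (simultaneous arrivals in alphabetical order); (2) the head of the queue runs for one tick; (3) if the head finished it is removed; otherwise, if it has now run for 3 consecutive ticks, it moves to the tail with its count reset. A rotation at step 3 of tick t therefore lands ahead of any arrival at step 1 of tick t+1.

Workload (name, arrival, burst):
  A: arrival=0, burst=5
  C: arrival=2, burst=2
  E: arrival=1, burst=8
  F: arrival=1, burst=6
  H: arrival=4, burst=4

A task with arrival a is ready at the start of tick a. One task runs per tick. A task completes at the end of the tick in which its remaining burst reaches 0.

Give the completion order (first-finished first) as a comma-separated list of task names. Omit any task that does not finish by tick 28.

t=0: queue=[A] q_used=0 → run A
t=1: queue=[A,E,F] q_used=1 → run A
t=2: queue=[A,E,F,C] q_used=2 → run A
t=3: queue=[E,F,C,A] q_used=0 → run E
t=4: queue=[E,F,C,A,H] q_used=1 → run E
t=5: queue=[E,F,C,A,H] q_used=2 → run E
t=6: queue=[F,C,A,H,E] q_used=0 → run F
t=7: queue=[F,C,A,H,E] q_used=1 → run F
t=8: queue=[F,C,A,H,E] q_used=2 → run F
t=9: queue=[C,A,H,E,F] q_used=0 → run C
t=10: queue=[C,A,H,E,F] q_used=1 → run C
t=11: queue=[A,H,E,F] q_used=0 → run A
t=12: queue=[A,H,E,F] q_used=1 → run A
t=13: queue=[H,E,F] q_used=0 → run H
t=14: queue=[H,E,F] q_used=1 → run H
t=15: queue=[H,E,F] q_used=2 → run H
t=16: queue=[E,F,H] q_used=0 → run E
t=17: queue=[E,F,H] q_used=1 → run E
t=18: queue=[E,F,H] q_used=2 → run E
t=19: queue=[F,H,E] q_used=0 → run F
t=20: queue=[F,H,E] q_used=1 → run F
t=21: queue=[F,H,E] q_used=2 → run F
t=22: queue=[H,E] q_used=0 → run H
t=23: queue=[E] q_used=0 → run E
t=24: queue=[E] q_used=1 → run E
t=25: (idle)
t=26: (idle)
t=27: (idle)
t=28: (idle)

completion order = C, A, F, H, E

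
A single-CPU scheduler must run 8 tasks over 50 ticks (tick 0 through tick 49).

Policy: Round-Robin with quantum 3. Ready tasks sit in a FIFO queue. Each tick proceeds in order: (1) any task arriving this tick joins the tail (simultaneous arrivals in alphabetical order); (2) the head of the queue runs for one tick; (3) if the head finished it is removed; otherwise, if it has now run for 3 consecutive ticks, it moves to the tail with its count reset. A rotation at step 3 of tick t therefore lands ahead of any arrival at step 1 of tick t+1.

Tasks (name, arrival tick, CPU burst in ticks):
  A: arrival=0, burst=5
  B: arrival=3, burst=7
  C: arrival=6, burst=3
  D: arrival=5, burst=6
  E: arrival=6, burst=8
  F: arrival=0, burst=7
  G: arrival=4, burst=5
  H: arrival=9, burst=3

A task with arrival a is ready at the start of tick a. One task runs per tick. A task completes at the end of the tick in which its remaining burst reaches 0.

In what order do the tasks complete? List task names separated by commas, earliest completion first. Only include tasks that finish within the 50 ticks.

t=0: queue=[A,F] q_used=0 → run A
t=1: queue=[A,F] q_used=1 → run A
t=2: queue=[A,F] q_used=2 → run A
t=3: queue=[F,A,B] q_used=0 → run F
t=4: queue=[F,A,B,G] q_used=1 → run F
t=5: queue=[F,A,B,G,D] q_used=2 → run F
t=6: queue=[A,B,G,D,F,C,E] q_used=0 → run A
t=7: queue=[A,B,G,D,F,C,E] q_used=1 → run A
t=8: queue=[B,G,D,F,C,E] q_used=0 → run B
t=9: queue=[B,G,D,F,C,E,H] q_used=1 → run B
t=10: queue=[B,G,D,F,C,E,H] q_used=2 → run B
t=11: queue=[G,D,F,C,E,H,B] q_used=0 → run G
t=12: queue=[G,D,F,C,E,H,B] q_used=1 → run G
t=13: queue=[G,D,F,C,E,H,B] q_used=2 → run G
t=14: queue=[D,F,C,E,H,B,G] q_used=0 → run D
t=15: queue=[D,F,C,E,H,B,G] q_used=1 → run D
t=16: queue=[D,F,C,E,H,B,G] q_used=2 → run D
t=17: queue=[F,C,E,H,B,G,D] q_used=0 → run F
t=18: queue=[F,C,E,H,B,G,D] q_used=1 → run F
t=19: queue=[F,C,E,H,B,G,D] q_used=2 → run F
t=20: queue=[C,E,H,B,G,D,F] q_used=0 → run C
t=21: queue=[C,E,H,B,G,D,F] q_used=1 → run C
t=22: queue=[C,E,H,B,G,D,F] q_used=2 → run C
t=23: queue=[E,H,B,G,D,F] q_used=0 → run E
t=24: queue=[E,H,B,G,D,F] q_used=1 → run E
t=25: queue=[E,H,B,G,D,F] q_used=2 → run E
t=26: queue=[H,B,G,D,F,E] q_used=0 → run H
t=27: queue=[H,B,G,D,F,E] q_used=1 → run H
t=28: queue=[H,B,G,D,F,E] q_used=2 → run H
t=29: queue=[B,G,D,F,E] q_used=0 → run B
t=30: queue=[B,G,D,F,E] q_used=1 → run B
t=31: queue=[B,G,D,F,E] q_used=2 → run B
t=32: queue=[G,D,F,E,B] q_used=0 → run G
t=33: queue=[G,D,F,E,B] q_used=1 → run G
t=34: queue=[D,F,E,B] q_used=0 → run D
t=35: queue=[D,F,E,B] q_used=1 → run D
t=36: queue=[D,F,E,B] q_used=2 → run D
t=37: queue=[F,E,B] q_used=0 → run F
t=38: queue=[E,B] q_used=0 → run E
t=39: queue=[E,B] q_used=1 → run E
t=40: queue=[E,B] q_used=2 → run E
t=41: queue=[B,E] q_used=0 → run B
t=42: queue=[E] q_used=0 → run E
t=43: queue=[E] q_used=1 → run E
t=44: (idle)
t=45: (idle)
t=46: (idle)
t=47: (idle)
t=48: (idle)
t=49: (idle)

completion order = A, C, H, G, D, F, B, E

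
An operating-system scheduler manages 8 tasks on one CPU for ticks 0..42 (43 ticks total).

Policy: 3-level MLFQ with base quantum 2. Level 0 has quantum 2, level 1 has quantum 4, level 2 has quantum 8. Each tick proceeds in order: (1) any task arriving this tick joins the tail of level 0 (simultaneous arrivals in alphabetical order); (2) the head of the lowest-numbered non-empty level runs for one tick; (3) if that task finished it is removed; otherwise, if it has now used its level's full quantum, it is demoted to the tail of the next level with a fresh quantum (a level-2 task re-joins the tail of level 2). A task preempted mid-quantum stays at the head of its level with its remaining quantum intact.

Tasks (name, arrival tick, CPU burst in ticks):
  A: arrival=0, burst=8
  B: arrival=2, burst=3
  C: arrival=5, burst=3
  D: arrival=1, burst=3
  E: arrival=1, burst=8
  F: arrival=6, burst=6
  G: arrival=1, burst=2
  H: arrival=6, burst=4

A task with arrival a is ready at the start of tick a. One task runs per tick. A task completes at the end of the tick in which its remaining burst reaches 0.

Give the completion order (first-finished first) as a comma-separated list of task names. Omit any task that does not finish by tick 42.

completion order = G, D, B, C, F, H, A, E

t=0: L0/L1/L2 = A/-/- → run A
t=1: L0/L1/L2 = ADEG/-/- → run A
t=2: L0/L1/L2 = DEGB/A/- → run D
t=3: L0/L1/L2 = DEGB/A/- → run D
t=4: L0/L1/L2 = EGB/AD/- → run E
t=5: L0/L1/L2 = EGBC/AD/- → run E
t=6: L0/L1/L2 = GBCFH/ADE/- → run G
t=7: L0/L1/L2 = GBCFH/ADE/- → run G
t=8: L0/L1/L2 = BCFH/ADE/- → run B
t=9: L0/L1/L2 = BCFH/ADE/- → run B
t=10: L0/L1/L2 = CFH/ADEB/- → run C
t=11: L0/L1/L2 = CFH/ADEB/- → run C
t=12: L0/L1/L2 = FH/ADEBC/- → run F
t=13: L0/L1/L2 = FH/ADEBC/- → run F
t=14: L0/L1/L2 = H/ADEBCF/- → run H
t=15: L0/L1/L2 = H/ADEBCF/- → run H
t=16: L0/L1/L2 = -/ADEBCFH/- → run A
t=17: L0/L1/L2 = -/ADEBCFH/- → run A
t=18: L0/L1/L2 = -/ADEBCFH/- → run A
t=19: L0/L1/L2 = -/ADEBCFH/- → run A
t=20: L0/L1/L2 = -/DEBCFH/A → run D
t=21: L0/L1/L2 = -/EBCFH/A → run E
t=22: L0/L1/L2 = -/EBCFH/A → run E
t=23: L0/L1/L2 = -/EBCFH/A → run E
t=24: L0/L1/L2 = -/EBCFH/A → run E
t=25: L0/L1/L2 = -/BCFH/AE → run B
t=26: L0/L1/L2 = -/CFH/AE → run C
t=27: L0/L1/L2 = -/FH/AE → run F
t=28: L0/L1/L2 = -/FH/AE → run F
t=29: L0/L1/L2 = -/FH/AE → run F
t=30: L0/L1/L2 = -/FH/AE → run F
t=31: L0/L1/L2 = -/H/AE → run H
t=32: L0/L1/L2 = -/H/AE → run H
t=33: L0/L1/L2 = -/-/AE → run A
t=34: L0/L1/L2 = -/-/AE → run A
t=35: L0/L1/L2 = -/-/E → run E
t=36: L0/L1/L2 = -/-/E → run E
t=37: (idle)
t=38: (idle)
t=39: (idle)
t=40: (idle)
t=41: (idle)
t=42: (idle)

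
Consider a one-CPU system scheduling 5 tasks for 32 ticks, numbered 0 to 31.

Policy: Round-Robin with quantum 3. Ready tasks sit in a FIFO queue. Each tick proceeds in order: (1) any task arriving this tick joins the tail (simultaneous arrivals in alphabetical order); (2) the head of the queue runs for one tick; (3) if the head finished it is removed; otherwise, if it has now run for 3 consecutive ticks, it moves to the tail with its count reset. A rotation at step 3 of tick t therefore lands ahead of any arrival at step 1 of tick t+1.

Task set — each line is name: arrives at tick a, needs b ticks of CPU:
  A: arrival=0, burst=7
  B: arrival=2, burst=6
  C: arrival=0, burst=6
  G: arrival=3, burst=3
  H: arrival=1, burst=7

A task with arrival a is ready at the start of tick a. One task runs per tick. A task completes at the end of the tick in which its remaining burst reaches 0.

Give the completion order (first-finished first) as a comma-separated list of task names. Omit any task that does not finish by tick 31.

completion order = G, C, B, A, H

t=0: queue=[A,C] q_used=0 → run A
t=1: queue=[A,C,H] q_used=1 → run A
t=2: queue=[A,C,H,B] q_used=2 → run A
t=3: queue=[C,H,B,A,G] q_used=0 → run C
t=4: queue=[C,H,B,A,G] q_used=1 → run C
t=5: queue=[C,H,B,A,G] q_used=2 → run C
t=6: queue=[H,B,A,G,C] q_used=0 → run H
t=7: queue=[H,B,A,G,C] q_used=1 → run H
t=8: queue=[H,B,A,G,C] q_used=2 → run H
t=9: queue=[B,A,G,C,H] q_used=0 → run B
t=10: queue=[B,A,G,C,H] q_used=1 → run B
t=11: queue=[B,A,G,C,H] q_used=2 → run B
t=12: queue=[A,G,C,H,B] q_used=0 → run A
t=13: queue=[A,G,C,H,B] q_used=1 → run A
t=14: queue=[A,G,C,H,B] q_used=2 → run A
t=15: queue=[G,C,H,B,A] q_used=0 → run G
t=16: queue=[G,C,H,B,A] q_used=1 → run G
t=17: queue=[G,C,H,B,A] q_used=2 → run G
t=18: queue=[C,H,B,A] q_used=0 → run C
t=19: queue=[C,H,B,A] q_used=1 → run C
t=20: queue=[C,H,B,A] q_used=2 → run C
t=21: queue=[H,B,A] q_used=0 → run H
t=22: queue=[H,B,A] q_used=1 → run H
t=23: queue=[H,B,A] q_used=2 → run H
t=24: queue=[B,A,H] q_used=0 → run B
t=25: queue=[B,A,H] q_used=1 → run B
t=26: queue=[B,A,H] q_used=2 → run B
t=27: queue=[A,H] q_used=0 → run A
t=28: queue=[H] q_used=0 → run H
t=29: (idle)
t=30: (idle)
t=31: (idle)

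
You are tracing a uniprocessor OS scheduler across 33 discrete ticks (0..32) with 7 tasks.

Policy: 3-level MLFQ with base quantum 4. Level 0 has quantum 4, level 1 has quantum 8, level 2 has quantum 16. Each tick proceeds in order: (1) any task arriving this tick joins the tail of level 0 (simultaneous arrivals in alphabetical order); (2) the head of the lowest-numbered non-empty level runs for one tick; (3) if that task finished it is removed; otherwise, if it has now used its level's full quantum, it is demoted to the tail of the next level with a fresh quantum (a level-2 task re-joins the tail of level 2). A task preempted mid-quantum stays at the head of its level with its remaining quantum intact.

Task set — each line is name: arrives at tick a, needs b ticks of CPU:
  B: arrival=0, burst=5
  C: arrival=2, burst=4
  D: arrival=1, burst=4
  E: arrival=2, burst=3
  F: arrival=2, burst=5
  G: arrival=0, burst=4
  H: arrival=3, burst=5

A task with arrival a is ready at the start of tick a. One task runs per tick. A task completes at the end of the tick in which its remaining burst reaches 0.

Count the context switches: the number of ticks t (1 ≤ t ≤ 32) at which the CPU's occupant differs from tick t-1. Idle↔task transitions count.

t=0: L0/L1/L2 = BG/-/- → run B
t=1: L0/L1/L2 = BGD/-/- → run B
t=2: L0/L1/L2 = BGDCEF/-/- → run B
t=3: L0/L1/L2 = BGDCEFH/-/- → run B
t=4: L0/L1/L2 = GDCEFH/B/- → run G
t=5: L0/L1/L2 = GDCEFH/B/- → run G
t=6: L0/L1/L2 = GDCEFH/B/- → run G
t=7: L0/L1/L2 = GDCEFH/B/- → run G
t=8: L0/L1/L2 = DCEFH/B/- → run D
t=9: L0/L1/L2 = DCEFH/B/- → run D
t=10: L0/L1/L2 = DCEFH/B/- → run D
t=11: L0/L1/L2 = DCEFH/B/- → run D
t=12: L0/L1/L2 = CEFH/B/- → run C
t=13: L0/L1/L2 = CEFH/B/- → run C
t=14: L0/L1/L2 = CEFH/B/- → run C
t=15: L0/L1/L2 = CEFH/B/- → run C
t=16: L0/L1/L2 = EFH/B/- → run E
t=17: L0/L1/L2 = EFH/B/- → run E
t=18: L0/L1/L2 = EFH/B/- → run E
t=19: L0/L1/L2 = FH/B/- → run F
t=20: L0/L1/L2 = FH/B/- → run F
t=21: L0/L1/L2 = FH/B/- → run F
t=22: L0/L1/L2 = FH/B/- → run F
t=23: L0/L1/L2 = H/BF/- → run H
t=24: L0/L1/L2 = H/BF/- → run H
t=25: L0/L1/L2 = H/BF/- → run H
t=26: L0/L1/L2 = H/BF/- → run H
t=27: L0/L1/L2 = -/BFH/- → run B
t=28: L0/L1/L2 = -/FH/- → run F
t=29: L0/L1/L2 = -/H/- → run H
t=30: (idle)
t=31: (idle)
t=32: (idle)

context switches = 10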